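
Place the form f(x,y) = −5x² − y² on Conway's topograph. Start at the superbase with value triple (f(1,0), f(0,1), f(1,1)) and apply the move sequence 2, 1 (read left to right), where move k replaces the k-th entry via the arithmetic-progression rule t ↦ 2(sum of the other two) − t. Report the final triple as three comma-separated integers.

start (-5,-1,-6) = (f(1,0),f(0,1),f(1,1))
replace slot 2: 2·((-5)+(-6)) − (-1) = -21 → (-5,-21,-6)
replace slot 1: 2·((-21)+(-6)) − (-5) = -49 → (-49,-21,-6)

-49,-21,-6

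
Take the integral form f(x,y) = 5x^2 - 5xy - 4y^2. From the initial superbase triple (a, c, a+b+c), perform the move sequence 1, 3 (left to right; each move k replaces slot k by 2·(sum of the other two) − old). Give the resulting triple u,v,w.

start (5,-4,-4) = (f(1,0),f(0,1),f(1,1))
replace slot 1: 2·((-4)+(-4)) − 5 = -21 → (-21,-4,-4)
replace slot 3: 2·((-21)+(-4)) − (-4) = -46 → (-21,-4,-46)

-21,-4,-46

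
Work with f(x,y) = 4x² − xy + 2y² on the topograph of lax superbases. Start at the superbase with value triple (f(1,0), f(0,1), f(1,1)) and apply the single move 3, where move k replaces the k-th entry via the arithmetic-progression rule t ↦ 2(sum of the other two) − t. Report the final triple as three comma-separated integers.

start (4,2,5) = (f(1,0),f(0,1),f(1,1))
replace slot 3: 2·(4+2) − 5 = 7 → (4,2,7)

4,2,7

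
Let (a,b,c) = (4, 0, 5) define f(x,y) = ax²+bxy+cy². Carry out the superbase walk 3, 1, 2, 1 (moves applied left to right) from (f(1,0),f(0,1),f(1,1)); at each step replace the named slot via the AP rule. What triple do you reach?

start (4,5,9) = (f(1,0),f(0,1),f(1,1))
replace slot 3: 2·(4+5) − 9 = 9 → (4,5,9)
replace slot 1: 2·(5+9) − 4 = 24 → (24,5,9)
replace slot 2: 2·(24+9) − 5 = 61 → (24,61,9)
replace slot 1: 2·(61+9) − 24 = 116 → (116,61,9)

116,61,9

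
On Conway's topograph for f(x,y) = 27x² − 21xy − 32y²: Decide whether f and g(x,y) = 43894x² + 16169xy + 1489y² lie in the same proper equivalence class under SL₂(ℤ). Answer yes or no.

D₁ = 3897, D₂ = 3897
river cycle of f (length 42): (-32, 21, 27), (27, 33, -26), (-26, 19, 34), (34, 49, -11), (-11, 61, 4), (4, 59, -26), (-26, 45, 18), (18, 27, -44), (-44, 61, 1), (1, 61, -44), … (32 more)
river cycle of g (length 42): (27, 33, -26), (-26, 19, 34), (34, 49, -11), (-11, 61, 4), (4, 59, -26), (-26, 45, 18), (18, 27, -44), (-44, 61, 1), (1, 61, -44), (-44, 27, 18), … (32 more)
cycles coincide ⇒ equivalent

yes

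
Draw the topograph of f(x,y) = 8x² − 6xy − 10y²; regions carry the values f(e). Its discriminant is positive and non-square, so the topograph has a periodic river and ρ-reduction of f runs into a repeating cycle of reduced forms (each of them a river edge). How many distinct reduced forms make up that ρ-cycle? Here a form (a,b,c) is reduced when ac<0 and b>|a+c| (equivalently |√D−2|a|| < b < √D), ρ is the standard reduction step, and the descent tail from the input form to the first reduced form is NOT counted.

D = 356, ⌊√D⌋ = 18
descent: ρ → (-10,6,8)  [lands on river]
river: ρ → (8,10,-8)
river: ρ → (-8,6,10)
river: ρ → (10,14,-4)
river: ρ → (-4,18,2)
river: ρ → (2,18,-4)
river: ρ → (-4,14,10)
river: ρ → (10,6,-8)
river: ρ → (-8,10,8)
river: ρ → (8,6,-10)
river: ρ → (-10,14,4)
river: ρ → (4,18,-2)
river: ρ → (-2,18,4)
river: ρ → (4,14,-10)
ρ-cycle length = 14 (tail of 1 descent step not counted)

14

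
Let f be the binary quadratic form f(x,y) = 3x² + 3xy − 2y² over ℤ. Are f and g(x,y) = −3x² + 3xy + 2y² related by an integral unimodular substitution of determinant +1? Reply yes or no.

D₁ = 33, D₂ = 33
river cycle of f (length 4): (-2, 5, 1), (1, 5, -2), (-2, 3, 3), (3, 3, -2)
river cycle of g (length 4): (2, 5, -1), (-1, 5, 2), (2, 3, -3), (-3, 3, 2)
cycles differ ⇒ inequivalent

no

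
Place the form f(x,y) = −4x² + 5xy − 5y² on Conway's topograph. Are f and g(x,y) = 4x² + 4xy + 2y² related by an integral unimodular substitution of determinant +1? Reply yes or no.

D₁ = -55, D₂ = -16
discriminants differ ⇒ not SL₂(ℤ)-equivalent

no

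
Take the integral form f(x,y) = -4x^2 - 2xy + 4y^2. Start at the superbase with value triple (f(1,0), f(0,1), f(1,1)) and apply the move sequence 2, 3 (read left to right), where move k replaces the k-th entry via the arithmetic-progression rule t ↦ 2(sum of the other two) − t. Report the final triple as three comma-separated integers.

start (-4,4,-2) = (f(1,0),f(0,1),f(1,1))
replace slot 2: 2·((-4)+(-2)) − 4 = -16 → (-4,-16,-2)
replace slot 3: 2·((-4)+(-16)) − (-2) = -38 → (-4,-16,-38)

-4,-16,-38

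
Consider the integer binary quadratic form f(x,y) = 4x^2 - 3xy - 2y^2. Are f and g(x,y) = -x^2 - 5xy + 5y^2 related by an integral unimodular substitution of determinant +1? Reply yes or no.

D₁ = 41, D₂ = 45
discriminants differ ⇒ not SL₂(ℤ)-equivalent

no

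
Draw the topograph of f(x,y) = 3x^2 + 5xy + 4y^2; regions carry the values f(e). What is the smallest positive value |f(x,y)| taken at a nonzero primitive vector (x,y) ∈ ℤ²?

translate: b→-1 (≡5 mod 6), so (3,5,4)→(3,-1,2)
flip: (3,-1,2)→(2,1,3)
reduced (well bottom): (2,1,3) with a≤c, −a<b≤a
well minimum = a = 2

2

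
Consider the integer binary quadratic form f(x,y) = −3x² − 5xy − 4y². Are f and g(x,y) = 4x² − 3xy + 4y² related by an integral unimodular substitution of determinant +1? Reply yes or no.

D₁ = -23, D₂ = -55
discriminants differ ⇒ not SL₂(ℤ)-equivalent

no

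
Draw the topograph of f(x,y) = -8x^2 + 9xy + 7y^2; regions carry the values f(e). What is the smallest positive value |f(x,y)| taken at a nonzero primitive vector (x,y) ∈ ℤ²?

river: ρ → (7,5,-10)
river: ρ → (-10,15,2)
river: ρ → (2,17,-2)
river: ρ → (-2,15,10)
river: ρ → (10,5,-7)
river: ρ → (-7,9,8)
river: ρ → (8,7,-8)
river: ρ → (-8,9,7)
closes: descent 0, river 8
min |a| on river = 2

2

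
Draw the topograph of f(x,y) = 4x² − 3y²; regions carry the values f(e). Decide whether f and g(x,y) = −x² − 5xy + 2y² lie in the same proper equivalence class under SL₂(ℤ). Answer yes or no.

D₁ = 48, D₂ = 33
discriminants differ ⇒ not SL₂(ℤ)-equivalent

no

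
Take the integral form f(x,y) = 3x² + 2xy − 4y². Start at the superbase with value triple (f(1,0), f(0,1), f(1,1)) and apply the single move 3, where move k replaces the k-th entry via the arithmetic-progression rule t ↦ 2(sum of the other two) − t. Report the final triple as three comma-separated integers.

start (3,-4,1) = (f(1,0),f(0,1),f(1,1))
replace slot 3: 2·(3+(-4)) − 1 = -3 → (3,-4,-3)

3,-4,-3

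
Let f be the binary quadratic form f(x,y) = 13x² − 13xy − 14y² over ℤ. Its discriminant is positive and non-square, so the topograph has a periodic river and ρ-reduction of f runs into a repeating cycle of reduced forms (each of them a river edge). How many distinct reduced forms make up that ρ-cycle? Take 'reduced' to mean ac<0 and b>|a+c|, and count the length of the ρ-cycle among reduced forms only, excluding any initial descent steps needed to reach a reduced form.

D = 897, ⌊√D⌋ = 29
descent: ρ → (-14,13,13)  [lands on river]
river: ρ → (13,13,-14)
river: ρ → (-14,15,12)
river: ρ → (12,9,-17)
river: ρ → (-17,25,4)
river: ρ → (4,23,-23)
river: ρ → (-23,23,4)
river: ρ → (4,25,-17)
river: ρ → (-17,9,12)
river: ρ → (12,15,-14)
ρ-cycle length = 10 (tail of 1 descent step not counted)

10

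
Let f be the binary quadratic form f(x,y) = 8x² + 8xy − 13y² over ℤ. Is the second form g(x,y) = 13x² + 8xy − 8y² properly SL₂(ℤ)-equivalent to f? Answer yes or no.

D₁ = 480, D₂ = 480
river cycle of f (length 4): (-13, 18, 3), (3, 18, -13), (-13, 8, 8), (8, 8, -13)
river cycle of g (length 4): (-8, 8, 13), (13, 18, -3), (-3, 18, 13), (13, 8, -8)
cycles differ ⇒ inequivalent

no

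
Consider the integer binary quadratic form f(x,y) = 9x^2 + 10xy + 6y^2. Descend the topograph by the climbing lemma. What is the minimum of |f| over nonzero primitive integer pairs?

translate: b→-8 (≡10 mod 18), so (9,10,6)→(9,-8,5)
flip: (9,-8,5)→(5,8,9)
translate: b→-2 (≡8 mod 10), so (5,8,9)→(5,-2,6)
reduced (well bottom): (5,-2,6) with a≤c, −a<b≤a
well minimum = a = 5

5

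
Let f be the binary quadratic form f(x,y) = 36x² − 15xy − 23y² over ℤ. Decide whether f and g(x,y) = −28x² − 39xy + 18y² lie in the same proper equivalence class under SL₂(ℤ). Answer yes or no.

D₁ = 3537, D₂ = 3537
river cycle of f (length 48): (-23, 15, 36), (36, 57, -2), (-2, 59, 7), (7, 53, -26), (-26, 51, 9), (9, 57, -8), (-8, 55, 16), (16, 41, -29), (-29, 17, 28), (28, 39, -18), … (38 more)
river cycle of g (length 48): (18, 39, -28), (-28, 17, 29), (29, 41, -16), (-16, 55, 8), (8, 57, -9), (-9, 51, 26), (26, 53, -7), (-7, 59, 2), (2, 57, -36), (-36, 15, 23), … (38 more)
cycles differ ⇒ inequivalent

no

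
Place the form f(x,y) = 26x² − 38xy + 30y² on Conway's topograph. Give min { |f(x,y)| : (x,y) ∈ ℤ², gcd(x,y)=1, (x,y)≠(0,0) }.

translate: b→14 (≡-38 mod 52), so (26,-38,30)→(26,14,18)
flip: (26,14,18)→(18,-14,26)
reduced (well bottom): (18,-14,26) with a≤c, −a<b≤a
well minimum = a = 18

18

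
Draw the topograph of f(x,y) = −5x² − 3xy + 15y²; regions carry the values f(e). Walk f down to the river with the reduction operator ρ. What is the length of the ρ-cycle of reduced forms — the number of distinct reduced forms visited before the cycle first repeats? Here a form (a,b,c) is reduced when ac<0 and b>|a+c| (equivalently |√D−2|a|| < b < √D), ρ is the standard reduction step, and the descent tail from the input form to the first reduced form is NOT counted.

D = 309, ⌊√D⌋ = 17
descent: ρ → (15,3,-5)
descent: ρ → (-5,17,1)  [lands on river]
river: ρ → (1,17,-5)
river: ρ → (-5,13,7)
river: ρ → (7,15,-3)
river: ρ → (-3,15,7)
river: ρ → (7,13,-5)
ρ-cycle length = 6 (tail of 2 descent steps not counted)

6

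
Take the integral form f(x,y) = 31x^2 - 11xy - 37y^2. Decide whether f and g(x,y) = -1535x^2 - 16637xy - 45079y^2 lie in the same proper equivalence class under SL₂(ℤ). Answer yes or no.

D₁ = 4709, D₂ = 4709
river cycle of f (length 18): (-37, 11, 31), (31, 51, -17), (-17, 51, 31), (31, 11, -37), (-37, 63, 5), (5, 67, -11), (-11, 65, 11), (11, 67, -5), (-5, 63, 37), (37, 11, -31), … (8 more)
river cycle of g (length 18): (-37, 11, 31), (31, 51, -17), (-17, 51, 31), (31, 11, -37), (-37, 63, 5), (5, 67, -11), (-11, 65, 11), (11, 67, -5), (-5, 63, 37), (37, 11, -31), … (8 more)
cycles coincide ⇒ equivalent

yes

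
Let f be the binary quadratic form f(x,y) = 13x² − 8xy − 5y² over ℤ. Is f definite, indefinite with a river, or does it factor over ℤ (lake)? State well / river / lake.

D = b²−4ac = (-8)² − 4·13·(-5) = 324
D = 18² is a perfect square ⇒ form factors over ℤ ⇒ lakes

lake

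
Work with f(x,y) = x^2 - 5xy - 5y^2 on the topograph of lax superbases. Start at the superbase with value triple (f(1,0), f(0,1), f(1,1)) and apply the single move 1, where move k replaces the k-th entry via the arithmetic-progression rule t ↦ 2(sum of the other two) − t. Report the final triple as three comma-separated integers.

start (1,-5,-9) = (f(1,0),f(0,1),f(1,1))
replace slot 1: 2·((-5)+(-9)) − 1 = -29 → (-29,-5,-9)

-29,-5,-9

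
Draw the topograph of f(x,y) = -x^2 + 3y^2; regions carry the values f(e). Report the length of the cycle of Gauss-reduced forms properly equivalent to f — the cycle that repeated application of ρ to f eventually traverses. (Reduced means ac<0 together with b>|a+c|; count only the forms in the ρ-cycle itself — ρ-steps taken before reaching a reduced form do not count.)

D = 12, ⌊√D⌋ = 3
descent: ρ → (3,0,-1)
descent: ρ → (-1,2,2)  [lands on river]
river: ρ → (2,2,-1)
ρ-cycle length = 2 (tail of 2 descent steps not counted)

2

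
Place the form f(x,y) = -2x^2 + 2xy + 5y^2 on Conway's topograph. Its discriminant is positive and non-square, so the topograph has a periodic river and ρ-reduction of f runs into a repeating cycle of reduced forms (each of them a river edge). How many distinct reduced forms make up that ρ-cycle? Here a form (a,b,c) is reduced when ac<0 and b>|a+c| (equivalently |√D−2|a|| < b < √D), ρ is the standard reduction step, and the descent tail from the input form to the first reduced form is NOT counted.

D = 44, ⌊√D⌋ = 6
descent: ρ → (5,-2,-2)
descent: ρ → (-2,6,1)  [lands on river]
river: ρ → (1,6,-2)
ρ-cycle length = 2 (tail of 2 descent steps not counted)

2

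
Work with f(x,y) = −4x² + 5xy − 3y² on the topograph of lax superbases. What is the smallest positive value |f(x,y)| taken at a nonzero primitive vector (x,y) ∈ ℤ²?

translate: b→3 (≡-5 mod 8), so (4,-5,3)→(4,3,2)
flip: (4,3,2)→(2,-3,4)
translate: b→1 (≡-3 mod 4), so (2,-3,4)→(2,1,3)
reduced (well bottom): (2,1,3) with a≤c, −a<b≤a
well minimum |f| = |-2| = 2 (negative-definite)

2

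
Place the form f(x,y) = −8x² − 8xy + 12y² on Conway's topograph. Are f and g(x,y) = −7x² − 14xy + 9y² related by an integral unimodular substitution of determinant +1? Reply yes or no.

D₁ = 448, D₂ = 448
river cycle of f (length 4): (12, 8, -8), (-8, 8, 12), (12, 16, -4), (-4, 16, 12)
river cycle of g (length 6): (9, 14, -7), (-7, 14, 9), (9, 4, -12), (-12, 20, 1), (1, 20, -12), (-12, 4, 9)
cycles differ ⇒ inequivalent

no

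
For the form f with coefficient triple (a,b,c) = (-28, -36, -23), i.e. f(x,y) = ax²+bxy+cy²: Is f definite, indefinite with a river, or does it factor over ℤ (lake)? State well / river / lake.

D = b²−4ac = (-36)² − 4·(-28)·(-23) = -1280
D < 0 ⇒ definite ⇒ every region one sign ⇒ single well

well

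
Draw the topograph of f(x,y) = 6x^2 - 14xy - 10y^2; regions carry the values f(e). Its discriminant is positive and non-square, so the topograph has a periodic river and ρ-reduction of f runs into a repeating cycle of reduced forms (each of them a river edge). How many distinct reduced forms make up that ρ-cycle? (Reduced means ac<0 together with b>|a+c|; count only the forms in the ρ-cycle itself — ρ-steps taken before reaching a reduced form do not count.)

D = 436, ⌊√D⌋ = 20
descent: ρ → (-10,14,6)  [lands on river]
river: ρ → (6,10,-14)
river: ρ → (-14,18,2)
river: ρ → (2,18,-14)
river: ρ → (-14,10,6)
river: ρ → (6,14,-10)
river: ρ → (-10,6,10)
river: ρ → (10,14,-6)
river: ρ → (-6,10,14)
river: ρ → (14,18,-2)
river: ρ → (-2,18,14)
river: ρ → (14,10,-6)
river: ρ → (-6,14,10)
river: ρ → (10,6,-10)
ρ-cycle length = 14 (tail of 1 descent step not counted)

14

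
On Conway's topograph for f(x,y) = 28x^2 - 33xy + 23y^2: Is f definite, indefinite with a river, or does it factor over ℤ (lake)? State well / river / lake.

D = b²−4ac = (-33)² − 4·28·23 = -1487
D < 0 ⇒ definite ⇒ every region one sign ⇒ single well

well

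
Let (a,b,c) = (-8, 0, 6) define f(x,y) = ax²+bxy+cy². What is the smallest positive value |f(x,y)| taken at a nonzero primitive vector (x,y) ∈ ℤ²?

descent: ρ → (6,12,-2)  [lands on river]
river: ρ → (-2,12,6)
closes: descent 1, river 2
min |a| on river = 2

2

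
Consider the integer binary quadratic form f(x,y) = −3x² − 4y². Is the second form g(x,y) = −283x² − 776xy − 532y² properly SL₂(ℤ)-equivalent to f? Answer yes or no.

D₁ = -48, D₂ = -48
f is negative-definite; reduce −f:
−f: reduced (well bottom): (3,0,4) with a≤c, −a<b≤a
flip sign back: reduced form of f is (-3,0,-4)
g is negative-definite; reduce −g:
−g: translate: b→210 (≡776 mod 566), so (283,776,532)→(283,210,39)
−g: flip: (283,210,39)→(39,-210,283)
−g: translate: b→24 (≡-210 mod 78), so (39,-210,283)→(39,24,4)
−g: flip: (39,24,4)→(4,-24,39)
−g: translate: b→0 (≡-24 mod 8), so (4,-24,39)→(4,0,3)
−g: flip: (4,0,3)→(3,0,4)
−g: reduced (well bottom): (3,0,4) with a≤c, −a<b≤a
flip sign back: reduced form of g is (-3,0,-4)
reduced forms (-3, 0, -4) vs (-3, 0, -4) ⇒ equivalent

yes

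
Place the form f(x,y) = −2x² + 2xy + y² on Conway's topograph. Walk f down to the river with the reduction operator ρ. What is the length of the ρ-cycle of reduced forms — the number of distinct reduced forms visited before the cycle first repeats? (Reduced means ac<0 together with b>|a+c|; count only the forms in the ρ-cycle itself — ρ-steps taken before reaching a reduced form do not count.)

D = 12, ⌊√D⌋ = 3
river: ρ → (1,2,-2)
river: ρ → (-2,2,1)
ρ-cycle length = 2 (tail of 0 descent steps not counted)

2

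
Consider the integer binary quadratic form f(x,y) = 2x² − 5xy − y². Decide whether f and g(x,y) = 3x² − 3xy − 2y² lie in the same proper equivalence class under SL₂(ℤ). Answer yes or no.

D₁ = 33, D₂ = 33
river cycle of f (length 4): (-1, 5, 2), (2, 3, -3), (-3, 3, 2), (2, 5, -1)
river cycle of g (length 4): (-2, 3, 3), (3, 3, -2), (-2, 5, 1), (1, 5, -2)
cycles differ ⇒ inequivalent

no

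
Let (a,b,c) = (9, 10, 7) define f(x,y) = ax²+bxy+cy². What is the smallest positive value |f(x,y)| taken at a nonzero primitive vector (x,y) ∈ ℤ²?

translate: b→-8 (≡10 mod 18), so (9,10,7)→(9,-8,6)
flip: (9,-8,6)→(6,8,9)
translate: b→-4 (≡8 mod 12), so (6,8,9)→(6,-4,7)
reduced (well bottom): (6,-4,7) with a≤c, −a<b≤a
well minimum = a = 6

6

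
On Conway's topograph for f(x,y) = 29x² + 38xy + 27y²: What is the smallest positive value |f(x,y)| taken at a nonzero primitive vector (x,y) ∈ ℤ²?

translate: b→-20 (≡38 mod 58), so (29,38,27)→(29,-20,18)
flip: (29,-20,18)→(18,20,29)
translate: b→-16 (≡20 mod 36), so (18,20,29)→(18,-16,27)
reduced (well bottom): (18,-16,27) with a≤c, −a<b≤a
well minimum = a = 18

18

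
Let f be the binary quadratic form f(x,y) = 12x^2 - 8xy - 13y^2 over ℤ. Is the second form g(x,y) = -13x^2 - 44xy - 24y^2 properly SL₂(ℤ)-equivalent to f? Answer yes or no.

D₁ = 688, D₂ = 688
river cycle of f (length 16): (-13, 8, 12), (12, 16, -9), (-9, 20, 8), (8, 12, -17), (-17, 22, 3), (3, 26, -1), (-1, 26, 3), (3, 22, -17), (-17, 12, 8), (8, 20, -9), … (6 more)
river cycle of g (length 16): (7, 18, -13), (-13, 8, 12), (12, 16, -9), (-9, 20, 8), (8, 12, -17), (-17, 22, 3), (3, 26, -1), (-1, 26, 3), (3, 22, -17), (-17, 12, 8), … (6 more)
cycles coincide ⇒ equivalent

yes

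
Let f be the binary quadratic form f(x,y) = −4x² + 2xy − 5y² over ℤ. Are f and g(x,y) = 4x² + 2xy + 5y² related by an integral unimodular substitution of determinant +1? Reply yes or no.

D₁ = -76, D₂ = -76
f is negative-definite; reduce −f:
−f: reduced (well bottom): (4,-2,5) with a≤c, −a<b≤a
flip sign back: reduced form of f is (-4,2,-5)
g: reduced (well bottom): (4,2,5) with a≤c, −a<b≤a
reduced forms (-4, 2, -5) vs (4, 2, 5) ⇒ inequivalent

no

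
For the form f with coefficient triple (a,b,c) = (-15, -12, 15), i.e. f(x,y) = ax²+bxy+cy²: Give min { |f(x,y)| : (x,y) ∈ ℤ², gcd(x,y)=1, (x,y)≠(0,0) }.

descent: ρ → (15,12,-15)  [lands on river]
river: ρ → (-15,18,12)
river: ρ → (12,30,-3)
river: ρ → (-3,30,12)
river: ρ → (12,18,-15)
river: ρ → (-15,12,15)
river: ρ → (15,18,-12)
river: ρ → (-12,30,3)
river: ρ → (3,30,-12)
river: ρ → (-12,18,15)
closes: descent 1, river 10
min |a| on river = 3

3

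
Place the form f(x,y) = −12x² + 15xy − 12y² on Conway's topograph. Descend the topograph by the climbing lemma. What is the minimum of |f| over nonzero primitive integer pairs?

translate: b→9 (≡-15 mod 24), so (12,-15,12)→(12,9,9)
flip: (12,9,9)→(9,-9,12)
translate: b→9 (≡-9 mod 18), so (9,-9,12)→(9,9,12)
reduced (well bottom): (9,9,12) with a≤c, −a<b≤a
well minimum |f| = |-9| = 9 (negative-definite)

9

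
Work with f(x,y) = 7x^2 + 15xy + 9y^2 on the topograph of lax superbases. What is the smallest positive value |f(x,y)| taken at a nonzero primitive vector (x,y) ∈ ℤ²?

translate: b→1 (≡15 mod 14), so (7,15,9)→(7,1,1)
flip: (7,1,1)→(1,-1,7)
translate: b→1 (≡-1 mod 2), so (1,-1,7)→(1,1,7)
reduced (well bottom): (1,1,7) with a≤c, −a<b≤a
well minimum = a = 1

1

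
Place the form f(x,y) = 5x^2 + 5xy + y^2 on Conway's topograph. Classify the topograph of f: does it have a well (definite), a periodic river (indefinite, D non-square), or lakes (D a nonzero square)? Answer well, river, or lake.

D = b²−4ac = 5² − 4·5·1 = 5
D > 0 non-square ⇒ indefinite ⇒ periodic river

river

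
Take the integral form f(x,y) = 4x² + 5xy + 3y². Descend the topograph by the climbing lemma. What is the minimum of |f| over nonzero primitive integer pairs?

translate: b→-3 (≡5 mod 8), so (4,5,3)→(4,-3,2)
flip: (4,-3,2)→(2,3,4)
translate: b→-1 (≡3 mod 4), so (2,3,4)→(2,-1,3)
reduced (well bottom): (2,-1,3) with a≤c, −a<b≤a
well minimum = a = 2

2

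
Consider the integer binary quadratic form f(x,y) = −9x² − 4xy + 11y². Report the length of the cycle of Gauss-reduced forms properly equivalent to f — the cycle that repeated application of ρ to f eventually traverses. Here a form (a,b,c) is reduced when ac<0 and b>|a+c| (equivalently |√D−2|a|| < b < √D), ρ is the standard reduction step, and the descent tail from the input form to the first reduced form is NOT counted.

D = 412, ⌊√D⌋ = 20
descent: ρ → (11,4,-9)  [lands on river]
river: ρ → (-9,14,6)
river: ρ → (6,10,-13)
river: ρ → (-13,16,3)
river: ρ → (3,20,-1)
river: ρ → (-1,20,3)
river: ρ → (3,16,-13)
river: ρ → (-13,10,6)
river: ρ → (6,14,-9)
river: ρ → (-9,4,11)
river: ρ → (11,18,-2)
river: ρ → (-2,18,11)
ρ-cycle length = 12 (tail of 1 descent step not counted)

12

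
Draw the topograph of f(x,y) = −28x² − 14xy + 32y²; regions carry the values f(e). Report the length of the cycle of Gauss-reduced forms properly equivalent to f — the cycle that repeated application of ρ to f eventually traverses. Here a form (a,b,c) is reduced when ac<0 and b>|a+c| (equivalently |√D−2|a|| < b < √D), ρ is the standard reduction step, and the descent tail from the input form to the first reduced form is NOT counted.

D = 3780, ⌊√D⌋ = 61
descent: ρ → (32,14,-28)  [lands on river]
river: ρ → (-28,42,18)
river: ρ → (18,30,-40)
river: ρ → (-40,50,8)
river: ρ → (8,46,-52)
river: ρ → (-52,58,2)
river: ρ → (2,58,-52)
river: ρ → (-52,46,8)
river: ρ → (8,50,-40)
river: ρ → (-40,30,18)
river: ρ → (18,42,-28)
river: ρ → (-28,14,32)
river: ρ → (32,50,-10)
river: ρ → (-10,50,32)
ρ-cycle length = 14 (tail of 1 descent step not counted)

14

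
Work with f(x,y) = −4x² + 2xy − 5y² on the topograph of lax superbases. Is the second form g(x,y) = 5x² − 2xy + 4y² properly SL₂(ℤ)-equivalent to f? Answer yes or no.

D₁ = -76, D₂ = -76
f is negative-definite; reduce −f:
−f: reduced (well bottom): (4,-2,5) with a≤c, −a<b≤a
flip sign back: reduced form of f is (-4,2,-5)
g: flip: (5,-2,4)→(4,2,5)
g: reduced (well bottom): (4,2,5) with a≤c, −a<b≤a
reduced forms (-4, 2, -5) vs (4, 2, 5) ⇒ inequivalent

no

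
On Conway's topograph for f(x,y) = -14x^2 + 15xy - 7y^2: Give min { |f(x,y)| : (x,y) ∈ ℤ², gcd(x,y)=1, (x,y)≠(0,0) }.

translate: b→13 (≡-15 mod 28), so (14,-15,7)→(14,13,6)
flip: (14,13,6)→(6,-13,14)
translate: b→-1 (≡-13 mod 12), so (6,-13,14)→(6,-1,7)
reduced (well bottom): (6,-1,7) with a≤c, −a<b≤a
well minimum |f| = |-6| = 6 (negative-definite)

6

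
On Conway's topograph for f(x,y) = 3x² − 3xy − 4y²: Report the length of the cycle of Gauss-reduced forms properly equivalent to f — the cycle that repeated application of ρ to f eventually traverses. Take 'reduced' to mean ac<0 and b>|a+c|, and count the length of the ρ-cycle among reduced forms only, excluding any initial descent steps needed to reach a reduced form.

D = 57, ⌊√D⌋ = 7
descent: ρ → (-4,3,3)  [lands on river]
river: ρ → (3,3,-4)
river: ρ → (-4,5,2)
river: ρ → (2,7,-1)
river: ρ → (-1,7,2)
river: ρ → (2,5,-4)
ρ-cycle length = 6 (tail of 1 descent step not counted)

6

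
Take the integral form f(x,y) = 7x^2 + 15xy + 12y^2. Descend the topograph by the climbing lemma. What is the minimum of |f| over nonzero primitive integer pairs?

translate: b→1 (≡15 mod 14), so (7,15,12)→(7,1,4)
flip: (7,1,4)→(4,-1,7)
reduced (well bottom): (4,-1,7) with a≤c, −a<b≤a
well minimum = a = 4

4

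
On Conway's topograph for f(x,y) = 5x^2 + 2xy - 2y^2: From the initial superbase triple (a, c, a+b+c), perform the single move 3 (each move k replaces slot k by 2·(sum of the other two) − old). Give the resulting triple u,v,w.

start (5,-2,5) = (f(1,0),f(0,1),f(1,1))
replace slot 3: 2·(5+(-2)) − 5 = 1 → (5,-2,1)

5,-2,1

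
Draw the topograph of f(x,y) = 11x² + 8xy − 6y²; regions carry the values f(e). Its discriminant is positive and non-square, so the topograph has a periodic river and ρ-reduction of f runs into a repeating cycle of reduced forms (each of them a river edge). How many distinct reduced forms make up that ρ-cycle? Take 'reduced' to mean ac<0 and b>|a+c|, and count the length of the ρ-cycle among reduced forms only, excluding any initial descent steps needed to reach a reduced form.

D = 328, ⌊√D⌋ = 18
river: ρ → (-6,16,3)
river: ρ → (3,14,-11)
river: ρ → (-11,8,6)
river: ρ → (6,16,-3)
river: ρ → (-3,14,11)
river: ρ → (11,8,-6)
ρ-cycle length = 6 (tail of 0 descent steps not counted)

6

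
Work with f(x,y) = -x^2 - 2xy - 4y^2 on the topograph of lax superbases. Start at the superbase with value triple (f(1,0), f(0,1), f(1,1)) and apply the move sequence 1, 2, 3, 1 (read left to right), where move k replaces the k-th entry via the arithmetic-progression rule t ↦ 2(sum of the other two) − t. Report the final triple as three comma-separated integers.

start (-1,-4,-7) = (f(1,0),f(0,1),f(1,1))
replace slot 1: 2·((-4)+(-7)) − (-1) = -21 → (-21,-4,-7)
replace slot 2: 2·((-21)+(-7)) − (-4) = -52 → (-21,-52,-7)
replace slot 3: 2·((-21)+(-52)) − (-7) = -139 → (-21,-52,-139)
replace slot 1: 2·((-52)+(-139)) − (-21) = -361 → (-361,-52,-139)

-361,-52,-139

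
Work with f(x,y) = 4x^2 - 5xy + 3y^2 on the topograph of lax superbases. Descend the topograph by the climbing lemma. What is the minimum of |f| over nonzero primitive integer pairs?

translate: b→3 (≡-5 mod 8), so (4,-5,3)→(4,3,2)
flip: (4,3,2)→(2,-3,4)
translate: b→1 (≡-3 mod 4), so (2,-3,4)→(2,1,3)
reduced (well bottom): (2,1,3) with a≤c, −a<b≤a
well minimum = a = 2

2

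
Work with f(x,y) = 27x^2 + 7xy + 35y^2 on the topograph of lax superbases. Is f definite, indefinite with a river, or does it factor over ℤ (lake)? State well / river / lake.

D = b²−4ac = 7² − 4·27·35 = -3731
D < 0 ⇒ definite ⇒ every region one sign ⇒ single well

well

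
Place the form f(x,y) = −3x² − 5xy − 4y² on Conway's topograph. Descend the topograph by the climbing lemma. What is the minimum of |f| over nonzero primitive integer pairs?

translate: b→-1 (≡5 mod 6), so (3,5,4)→(3,-1,2)
flip: (3,-1,2)→(2,1,3)
reduced (well bottom): (2,1,3) with a≤c, −a<b≤a
well minimum |f| = |-2| = 2 (negative-definite)

2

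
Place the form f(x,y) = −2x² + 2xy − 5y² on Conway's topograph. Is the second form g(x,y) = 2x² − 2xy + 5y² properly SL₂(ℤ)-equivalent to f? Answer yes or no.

D₁ = -36, D₂ = -36
f is negative-definite; reduce −f:
−f: translate: b→2 (≡-2 mod 4), so (2,-2,5)→(2,2,5)
−f: reduced (well bottom): (2,2,5) with a≤c, −a<b≤a
flip sign back: reduced form of f is (-2,-2,-5)
g: translate: b→2 (≡-2 mod 4), so (2,-2,5)→(2,2,5)
g: reduced (well bottom): (2,2,5) with a≤c, −a<b≤a
reduced forms (-2, -2, -5) vs (2, 2, 5) ⇒ inequivalent

no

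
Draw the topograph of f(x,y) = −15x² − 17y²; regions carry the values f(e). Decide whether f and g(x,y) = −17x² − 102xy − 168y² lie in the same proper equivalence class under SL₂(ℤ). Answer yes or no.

D₁ = -1020, D₂ = -1020
f is negative-definite; reduce −f:
−f: reduced (well bottom): (15,0,17) with a≤c, −a<b≤a
flip sign back: reduced form of f is (-15,0,-17)
g is negative-definite; reduce −g:
−g: translate: b→0 (≡102 mod 34), so (17,102,168)→(17,0,15)
−g: flip: (17,0,15)→(15,0,17)
−g: reduced (well bottom): (15,0,17) with a≤c, −a<b≤a
flip sign back: reduced form of g is (-15,0,-17)
reduced forms (-15, 0, -17) vs (-15, 0, -17) ⇒ equivalent

yes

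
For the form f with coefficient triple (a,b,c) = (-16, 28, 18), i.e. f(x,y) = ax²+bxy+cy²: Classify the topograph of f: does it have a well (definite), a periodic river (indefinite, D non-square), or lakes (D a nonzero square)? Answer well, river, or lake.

D = b²−4ac = 28² − 4·(-16)·18 = 1936
D = 44² is a perfect square ⇒ form factors over ℤ ⇒ lakes

lake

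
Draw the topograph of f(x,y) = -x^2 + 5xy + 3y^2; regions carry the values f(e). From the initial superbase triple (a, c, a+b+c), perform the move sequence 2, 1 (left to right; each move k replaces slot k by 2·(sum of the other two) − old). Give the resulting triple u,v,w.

start (-1,3,7) = (f(1,0),f(0,1),f(1,1))
replace slot 2: 2·((-1)+7) − 3 = 9 → (-1,9,7)
replace slot 1: 2·(9+7) − (-1) = 33 → (33,9,7)

33,9,7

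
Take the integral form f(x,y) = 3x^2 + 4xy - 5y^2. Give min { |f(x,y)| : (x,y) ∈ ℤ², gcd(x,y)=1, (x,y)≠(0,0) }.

river: ρ → (-5,6,2)
river: ρ → (2,6,-5)
river: ρ → (-5,4,3)
river: ρ → (3,8,-1)
river: ρ → (-1,8,3)
river: ρ → (3,4,-5)
closes: descent 0, river 6
min |a| on river = 1

1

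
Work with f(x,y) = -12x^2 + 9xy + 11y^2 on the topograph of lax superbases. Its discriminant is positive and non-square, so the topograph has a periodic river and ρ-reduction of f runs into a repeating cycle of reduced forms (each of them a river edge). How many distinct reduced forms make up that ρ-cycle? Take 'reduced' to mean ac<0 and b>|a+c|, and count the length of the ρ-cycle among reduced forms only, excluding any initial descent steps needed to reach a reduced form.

D = 609, ⌊√D⌋ = 24
river: ρ → (11,13,-10)
river: ρ → (-10,7,14)
river: ρ → (14,21,-3)
river: ρ → (-3,21,14)
river: ρ → (14,7,-10)
river: ρ → (-10,13,11)
river: ρ → (11,9,-12)
river: ρ → (-12,15,8)
river: ρ → (8,17,-10)
river: ρ → (-10,23,2)
river: ρ → (2,21,-21)
river: ρ → (-21,21,2)
river: ρ → (2,23,-10)
river: ρ → (-10,17,8)
river: ρ → (8,15,-12)
river: ρ → (-12,9,11)
ρ-cycle length = 16 (tail of 0 descent steps not counted)

16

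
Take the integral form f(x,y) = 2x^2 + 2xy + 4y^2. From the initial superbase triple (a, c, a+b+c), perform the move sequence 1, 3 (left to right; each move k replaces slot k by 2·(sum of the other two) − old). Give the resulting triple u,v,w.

start (2,4,8) = (f(1,0),f(0,1),f(1,1))
replace slot 1: 2·(4+8) − 2 = 22 → (22,4,8)
replace slot 3: 2·(22+4) − 8 = 44 → (22,4,44)

22,4,44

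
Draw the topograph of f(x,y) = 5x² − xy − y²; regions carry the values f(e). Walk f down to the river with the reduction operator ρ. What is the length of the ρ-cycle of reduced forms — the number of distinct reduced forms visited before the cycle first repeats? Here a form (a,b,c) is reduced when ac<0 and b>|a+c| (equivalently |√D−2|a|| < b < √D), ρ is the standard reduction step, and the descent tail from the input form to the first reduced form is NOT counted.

D = 21, ⌊√D⌋ = 4
descent: ρ → (-1,3,3)  [lands on river]
river: ρ → (3,3,-1)
ρ-cycle length = 2 (tail of 1 descent step not counted)

2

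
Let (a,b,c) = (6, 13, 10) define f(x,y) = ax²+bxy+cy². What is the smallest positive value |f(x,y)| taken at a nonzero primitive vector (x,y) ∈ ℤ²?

translate: b→1 (≡13 mod 12), so (6,13,10)→(6,1,3)
flip: (6,1,3)→(3,-1,6)
reduced (well bottom): (3,-1,6) with a≤c, −a<b≤a
well minimum = a = 3

3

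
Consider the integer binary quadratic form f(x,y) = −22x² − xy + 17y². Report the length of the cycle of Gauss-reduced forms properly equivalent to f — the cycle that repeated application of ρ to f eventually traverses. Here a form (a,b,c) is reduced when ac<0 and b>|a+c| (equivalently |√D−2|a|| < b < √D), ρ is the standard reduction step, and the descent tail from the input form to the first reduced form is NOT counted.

D = 1497, ⌊√D⌋ = 38
descent: ρ → (17,35,-4)  [lands on river]
river: ρ → (-4,37,8)
river: ρ → (8,27,-24)
river: ρ → (-24,21,11)
river: ρ → (11,23,-22)
river: ρ → (-22,21,12)
river: ρ → (12,27,-16)
river: ρ → (-16,37,2)
river: ρ → (2,35,-34)
river: ρ → (-34,33,3)
river: ρ → (3,33,-34)
river: ρ → (-34,35,2)
river: ρ → (2,37,-16)
river: ρ → (-16,27,12)
river: ρ → (12,21,-22)
river: ρ → (-22,23,11)
river: ρ → (11,21,-24)
river: ρ → (-24,27,8)
river: ρ → (8,37,-4)
river: ρ → (-4,35,17)
river: ρ → (17,33,-6)
river: ρ → (-6,27,32)
river: ρ → (32,37,-1)
river: ρ → (-1,37,32)
river: ρ → (32,27,-6)
river: ρ → (-6,33,17)
ρ-cycle length = 26 (tail of 1 descent step not counted)

26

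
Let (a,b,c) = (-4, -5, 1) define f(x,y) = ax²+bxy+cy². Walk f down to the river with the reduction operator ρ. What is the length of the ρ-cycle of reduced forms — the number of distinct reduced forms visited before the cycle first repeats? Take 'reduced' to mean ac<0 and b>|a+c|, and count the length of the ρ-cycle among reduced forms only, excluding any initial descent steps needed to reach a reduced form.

D = 41, ⌊√D⌋ = 6
descent: ρ → (1,5,-4)  [lands on river]
river: ρ → (-4,3,2)
river: ρ → (2,5,-2)
river: ρ → (-2,3,4)
river: ρ → (4,5,-1)
river: ρ → (-1,5,4)
river: ρ → (4,3,-2)
river: ρ → (-2,5,2)
river: ρ → (2,3,-4)
river: ρ → (-4,5,1)
ρ-cycle length = 10 (tail of 1 descent step not counted)

10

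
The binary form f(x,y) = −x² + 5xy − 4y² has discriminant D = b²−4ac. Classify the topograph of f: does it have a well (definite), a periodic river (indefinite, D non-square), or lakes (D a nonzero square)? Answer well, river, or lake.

D = b²−4ac = 5² − 4·(-1)·(-4) = 9
D = 3² is a perfect square ⇒ form factors over ℤ ⇒ lakes

lake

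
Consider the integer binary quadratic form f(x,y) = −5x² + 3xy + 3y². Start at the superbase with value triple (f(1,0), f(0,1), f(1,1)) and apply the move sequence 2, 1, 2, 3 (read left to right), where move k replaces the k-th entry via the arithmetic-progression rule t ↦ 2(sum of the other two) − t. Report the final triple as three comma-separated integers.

start (-5,3,1) = (f(1,0),f(0,1),f(1,1))
replace slot 2: 2·((-5)+1) − 3 = -11 → (-5,-11,1)
replace slot 1: 2·((-11)+1) − (-5) = -15 → (-15,-11,1)
replace slot 2: 2·((-15)+1) − (-11) = -17 → (-15,-17,1)
replace slot 3: 2·((-15)+(-17)) − 1 = -65 → (-15,-17,-65)

-15,-17,-65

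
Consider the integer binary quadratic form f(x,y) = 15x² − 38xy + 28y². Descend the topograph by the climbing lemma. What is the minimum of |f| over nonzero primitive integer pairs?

translate: b→-8 (≡-38 mod 30), so (15,-38,28)→(15,-8,5)
flip: (15,-8,5)→(5,8,15)
translate: b→-2 (≡8 mod 10), so (5,8,15)→(5,-2,12)
reduced (well bottom): (5,-2,12) with a≤c, −a<b≤a
well minimum = a = 5

5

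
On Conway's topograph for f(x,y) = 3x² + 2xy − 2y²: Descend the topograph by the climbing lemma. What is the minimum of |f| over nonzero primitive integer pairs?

river: ρ → (-2,2,3)
river: ρ → (3,4,-1)
river: ρ → (-1,4,3)
river: ρ → (3,2,-2)
closes: descent 0, river 4
min |a| on river = 1

1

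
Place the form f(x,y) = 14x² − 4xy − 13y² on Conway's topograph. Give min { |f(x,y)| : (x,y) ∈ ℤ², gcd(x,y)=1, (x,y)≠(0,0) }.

descent: ρ → (-13,4,14)  [lands on river]
river: ρ → (14,24,-3)
river: ρ → (-3,24,14)
river: ρ → (14,4,-13)
river: ρ → (-13,22,5)
river: ρ → (5,18,-21)
river: ρ → (-21,24,2)
river: ρ → (2,24,-21)
river: ρ → (-21,18,5)
river: ρ → (5,22,-13)
closes: descent 1, river 10
min |a| on river = 2

2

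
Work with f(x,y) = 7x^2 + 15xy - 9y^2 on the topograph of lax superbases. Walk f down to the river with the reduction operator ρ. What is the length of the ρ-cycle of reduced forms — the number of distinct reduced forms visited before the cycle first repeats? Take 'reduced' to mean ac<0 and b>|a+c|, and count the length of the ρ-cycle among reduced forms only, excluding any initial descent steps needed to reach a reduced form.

D = 477, ⌊√D⌋ = 21
river: ρ → (-9,21,1)
river: ρ → (1,21,-9)
river: ρ → (-9,15,7)
river: ρ → (7,13,-11)
river: ρ → (-11,9,9)
river: ρ → (9,9,-11)
river: ρ → (-11,13,7)
river: ρ → (7,15,-9)
ρ-cycle length = 8 (tail of 0 descent steps not counted)

8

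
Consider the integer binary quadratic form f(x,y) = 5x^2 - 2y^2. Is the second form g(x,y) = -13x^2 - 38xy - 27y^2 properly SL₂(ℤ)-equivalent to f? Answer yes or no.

D₁ = 40, D₂ = 40
river cycle of f (length 6): (-2, 4, 3), (3, 2, -3), (-3, 4, 2), (2, 4, -3), (-3, 2, 3), (3, 4, -2)
river cycle of g (length 6): (-2, 4, 3), (3, 2, -3), (-3, 4, 2), (2, 4, -3), (-3, 2, 3), (3, 4, -2)
cycles coincide ⇒ equivalent

yes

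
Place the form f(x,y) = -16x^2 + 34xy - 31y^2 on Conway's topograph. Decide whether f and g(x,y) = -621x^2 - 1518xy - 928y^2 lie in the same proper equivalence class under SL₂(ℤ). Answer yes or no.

D₁ = -828, D₂ = -828
f is negative-definite; reduce −f:
−f: translate: b→-2 (≡-34 mod 32), so (16,-34,31)→(16,-2,13)
−f: flip: (16,-2,13)→(13,2,16)
−f: reduced (well bottom): (13,2,16) with a≤c, −a<b≤a
flip sign back: reduced form of f is (-13,-2,-16)
g is negative-definite; reduce −g:
−g: translate: b→276 (≡1518 mod 1242), so (621,1518,928)→(621,276,31)
−g: flip: (621,276,31)→(31,-276,621)
−g: translate: b→-28 (≡-276 mod 62), so (31,-276,621)→(31,-28,13)
−g: flip: (31,-28,13)→(13,28,31)
−g: translate: b→2 (≡28 mod 26), so (13,28,31)→(13,2,16)
−g: reduced (well bottom): (13,2,16) with a≤c, −a<b≤a
flip sign back: reduced form of g is (-13,-2,-16)
reduced forms (-13, -2, -16) vs (-13, -2, -16) ⇒ equivalent

yes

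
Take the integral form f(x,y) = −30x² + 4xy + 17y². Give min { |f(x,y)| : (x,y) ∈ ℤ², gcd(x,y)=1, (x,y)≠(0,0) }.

descent: ρ → (17,30,-17)  [lands on river]
river: ρ → (-17,38,9)
river: ρ → (9,34,-25)
river: ρ → (-25,16,18)
river: ρ → (18,20,-23)
river: ρ → (-23,26,15)
river: ρ → (15,34,-15)
river: ρ → (-15,26,23)
river: ρ → (23,20,-18)
river: ρ → (-18,16,25)
river: ρ → (25,34,-9)
river: ρ → (-9,38,17)
closes: descent 1, river 12
min |a| on river = 9

9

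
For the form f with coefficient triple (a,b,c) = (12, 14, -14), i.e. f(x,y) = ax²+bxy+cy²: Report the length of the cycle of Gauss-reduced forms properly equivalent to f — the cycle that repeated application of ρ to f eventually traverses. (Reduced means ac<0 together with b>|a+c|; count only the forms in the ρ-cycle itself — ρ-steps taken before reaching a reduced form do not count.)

D = 868, ⌊√D⌋ = 29
river: ρ → (-14,14,12)
river: ρ → (12,10,-16)
river: ρ → (-16,22,6)
river: ρ → (6,26,-8)
river: ρ → (-8,22,12)
river: ρ → (12,26,-4)
river: ρ → (-4,22,24)
river: ρ → (24,26,-2)
river: ρ → (-2,26,24)
river: ρ → (24,22,-4)
river: ρ → (-4,26,12)
river: ρ → (12,22,-8)
river: ρ → (-8,26,6)
river: ρ → (6,22,-16)
river: ρ → (-16,10,12)
river: ρ → (12,14,-14)
ρ-cycle length = 16 (tail of 0 descent steps not counted)

16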